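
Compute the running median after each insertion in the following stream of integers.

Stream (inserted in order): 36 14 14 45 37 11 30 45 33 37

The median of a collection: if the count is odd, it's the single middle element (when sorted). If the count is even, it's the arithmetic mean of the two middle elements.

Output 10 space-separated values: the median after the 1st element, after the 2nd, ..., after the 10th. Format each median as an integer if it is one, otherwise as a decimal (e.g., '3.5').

Step 1: insert 36 -> lo=[36] (size 1, max 36) hi=[] (size 0) -> median=36
Step 2: insert 14 -> lo=[14] (size 1, max 14) hi=[36] (size 1, min 36) -> median=25
Step 3: insert 14 -> lo=[14, 14] (size 2, max 14) hi=[36] (size 1, min 36) -> median=14
Step 4: insert 45 -> lo=[14, 14] (size 2, max 14) hi=[36, 45] (size 2, min 36) -> median=25
Step 5: insert 37 -> lo=[14, 14, 36] (size 3, max 36) hi=[37, 45] (size 2, min 37) -> median=36
Step 6: insert 11 -> lo=[11, 14, 14] (size 3, max 14) hi=[36, 37, 45] (size 3, min 36) -> median=25
Step 7: insert 30 -> lo=[11, 14, 14, 30] (size 4, max 30) hi=[36, 37, 45] (size 3, min 36) -> median=30
Step 8: insert 45 -> lo=[11, 14, 14, 30] (size 4, max 30) hi=[36, 37, 45, 45] (size 4, min 36) -> median=33
Step 9: insert 33 -> lo=[11, 14, 14, 30, 33] (size 5, max 33) hi=[36, 37, 45, 45] (size 4, min 36) -> median=33
Step 10: insert 37 -> lo=[11, 14, 14, 30, 33] (size 5, max 33) hi=[36, 37, 37, 45, 45] (size 5, min 36) -> median=34.5

Answer: 36 25 14 25 36 25 30 33 33 34.5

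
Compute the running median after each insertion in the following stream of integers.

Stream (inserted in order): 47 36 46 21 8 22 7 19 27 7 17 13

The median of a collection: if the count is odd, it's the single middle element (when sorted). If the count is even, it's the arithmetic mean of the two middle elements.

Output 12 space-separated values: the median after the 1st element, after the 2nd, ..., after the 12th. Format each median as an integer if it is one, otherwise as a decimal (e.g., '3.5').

Answer: 47 41.5 46 41 36 29 22 21.5 22 21.5 21 20

Derivation:
Step 1: insert 47 -> lo=[47] (size 1, max 47) hi=[] (size 0) -> median=47
Step 2: insert 36 -> lo=[36] (size 1, max 36) hi=[47] (size 1, min 47) -> median=41.5
Step 3: insert 46 -> lo=[36, 46] (size 2, max 46) hi=[47] (size 1, min 47) -> median=46
Step 4: insert 21 -> lo=[21, 36] (size 2, max 36) hi=[46, 47] (size 2, min 46) -> median=41
Step 5: insert 8 -> lo=[8, 21, 36] (size 3, max 36) hi=[46, 47] (size 2, min 46) -> median=36
Step 6: insert 22 -> lo=[8, 21, 22] (size 3, max 22) hi=[36, 46, 47] (size 3, min 36) -> median=29
Step 7: insert 7 -> lo=[7, 8, 21, 22] (size 4, max 22) hi=[36, 46, 47] (size 3, min 36) -> median=22
Step 8: insert 19 -> lo=[7, 8, 19, 21] (size 4, max 21) hi=[22, 36, 46, 47] (size 4, min 22) -> median=21.5
Step 9: insert 27 -> lo=[7, 8, 19, 21, 22] (size 5, max 22) hi=[27, 36, 46, 47] (size 4, min 27) -> median=22
Step 10: insert 7 -> lo=[7, 7, 8, 19, 21] (size 5, max 21) hi=[22, 27, 36, 46, 47] (size 5, min 22) -> median=21.5
Step 11: insert 17 -> lo=[7, 7, 8, 17, 19, 21] (size 6, max 21) hi=[22, 27, 36, 46, 47] (size 5, min 22) -> median=21
Step 12: insert 13 -> lo=[7, 7, 8, 13, 17, 19] (size 6, max 19) hi=[21, 22, 27, 36, 46, 47] (size 6, min 21) -> median=20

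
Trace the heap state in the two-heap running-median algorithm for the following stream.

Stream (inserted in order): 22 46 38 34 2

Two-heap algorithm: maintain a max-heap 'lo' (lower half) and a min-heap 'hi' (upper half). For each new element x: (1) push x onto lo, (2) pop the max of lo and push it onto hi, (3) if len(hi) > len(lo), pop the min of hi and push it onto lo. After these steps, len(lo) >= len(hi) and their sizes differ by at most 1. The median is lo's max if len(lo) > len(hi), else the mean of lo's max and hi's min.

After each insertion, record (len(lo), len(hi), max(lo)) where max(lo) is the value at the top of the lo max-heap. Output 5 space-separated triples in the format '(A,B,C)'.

Step 1: insert 22 -> lo=[22] hi=[] -> (len(lo)=1, len(hi)=0, max(lo)=22)
Step 2: insert 46 -> lo=[22] hi=[46] -> (len(lo)=1, len(hi)=1, max(lo)=22)
Step 3: insert 38 -> lo=[22, 38] hi=[46] -> (len(lo)=2, len(hi)=1, max(lo)=38)
Step 4: insert 34 -> lo=[22, 34] hi=[38, 46] -> (len(lo)=2, len(hi)=2, max(lo)=34)
Step 5: insert 2 -> lo=[2, 22, 34] hi=[38, 46] -> (len(lo)=3, len(hi)=2, max(lo)=34)

Answer: (1,0,22) (1,1,22) (2,1,38) (2,2,34) (3,2,34)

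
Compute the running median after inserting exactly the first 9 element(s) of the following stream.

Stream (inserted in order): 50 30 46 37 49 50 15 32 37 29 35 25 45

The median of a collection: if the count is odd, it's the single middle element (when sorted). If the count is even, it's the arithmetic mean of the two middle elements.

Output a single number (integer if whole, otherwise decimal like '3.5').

Step 1: insert 50 -> lo=[50] (size 1, max 50) hi=[] (size 0) -> median=50
Step 2: insert 30 -> lo=[30] (size 1, max 30) hi=[50] (size 1, min 50) -> median=40
Step 3: insert 46 -> lo=[30, 46] (size 2, max 46) hi=[50] (size 1, min 50) -> median=46
Step 4: insert 37 -> lo=[30, 37] (size 2, max 37) hi=[46, 50] (size 2, min 46) -> median=41.5
Step 5: insert 49 -> lo=[30, 37, 46] (size 3, max 46) hi=[49, 50] (size 2, min 49) -> median=46
Step 6: insert 50 -> lo=[30, 37, 46] (size 3, max 46) hi=[49, 50, 50] (size 3, min 49) -> median=47.5
Step 7: insert 15 -> lo=[15, 30, 37, 46] (size 4, max 46) hi=[49, 50, 50] (size 3, min 49) -> median=46
Step 8: insert 32 -> lo=[15, 30, 32, 37] (size 4, max 37) hi=[46, 49, 50, 50] (size 4, min 46) -> median=41.5
Step 9: insert 37 -> lo=[15, 30, 32, 37, 37] (size 5, max 37) hi=[46, 49, 50, 50] (size 4, min 46) -> median=37

Answer: 37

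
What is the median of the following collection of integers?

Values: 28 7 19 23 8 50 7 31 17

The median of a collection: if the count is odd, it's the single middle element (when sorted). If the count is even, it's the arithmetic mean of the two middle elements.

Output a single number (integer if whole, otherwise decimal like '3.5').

Step 1: insert 28 -> lo=[28] (size 1, max 28) hi=[] (size 0) -> median=28
Step 2: insert 7 -> lo=[7] (size 1, max 7) hi=[28] (size 1, min 28) -> median=17.5
Step 3: insert 19 -> lo=[7, 19] (size 2, max 19) hi=[28] (size 1, min 28) -> median=19
Step 4: insert 23 -> lo=[7, 19] (size 2, max 19) hi=[23, 28] (size 2, min 23) -> median=21
Step 5: insert 8 -> lo=[7, 8, 19] (size 3, max 19) hi=[23, 28] (size 2, min 23) -> median=19
Step 6: insert 50 -> lo=[7, 8, 19] (size 3, max 19) hi=[23, 28, 50] (size 3, min 23) -> median=21
Step 7: insert 7 -> lo=[7, 7, 8, 19] (size 4, max 19) hi=[23, 28, 50] (size 3, min 23) -> median=19
Step 8: insert 31 -> lo=[7, 7, 8, 19] (size 4, max 19) hi=[23, 28, 31, 50] (size 4, min 23) -> median=21
Step 9: insert 17 -> lo=[7, 7, 8, 17, 19] (size 5, max 19) hi=[23, 28, 31, 50] (size 4, min 23) -> median=19

Answer: 19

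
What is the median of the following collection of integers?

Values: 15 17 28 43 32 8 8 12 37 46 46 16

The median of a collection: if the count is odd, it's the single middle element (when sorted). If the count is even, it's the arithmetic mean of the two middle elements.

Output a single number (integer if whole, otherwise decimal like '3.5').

Step 1: insert 15 -> lo=[15] (size 1, max 15) hi=[] (size 0) -> median=15
Step 2: insert 17 -> lo=[15] (size 1, max 15) hi=[17] (size 1, min 17) -> median=16
Step 3: insert 28 -> lo=[15, 17] (size 2, max 17) hi=[28] (size 1, min 28) -> median=17
Step 4: insert 43 -> lo=[15, 17] (size 2, max 17) hi=[28, 43] (size 2, min 28) -> median=22.5
Step 5: insert 32 -> lo=[15, 17, 28] (size 3, max 28) hi=[32, 43] (size 2, min 32) -> median=28
Step 6: insert 8 -> lo=[8, 15, 17] (size 3, max 17) hi=[28, 32, 43] (size 3, min 28) -> median=22.5
Step 7: insert 8 -> lo=[8, 8, 15, 17] (size 4, max 17) hi=[28, 32, 43] (size 3, min 28) -> median=17
Step 8: insert 12 -> lo=[8, 8, 12, 15] (size 4, max 15) hi=[17, 28, 32, 43] (size 4, min 17) -> median=16
Step 9: insert 37 -> lo=[8, 8, 12, 15, 17] (size 5, max 17) hi=[28, 32, 37, 43] (size 4, min 28) -> median=17
Step 10: insert 46 -> lo=[8, 8, 12, 15, 17] (size 5, max 17) hi=[28, 32, 37, 43, 46] (size 5, min 28) -> median=22.5
Step 11: insert 46 -> lo=[8, 8, 12, 15, 17, 28] (size 6, max 28) hi=[32, 37, 43, 46, 46] (size 5, min 32) -> median=28
Step 12: insert 16 -> lo=[8, 8, 12, 15, 16, 17] (size 6, max 17) hi=[28, 32, 37, 43, 46, 46] (size 6, min 28) -> median=22.5

Answer: 22.5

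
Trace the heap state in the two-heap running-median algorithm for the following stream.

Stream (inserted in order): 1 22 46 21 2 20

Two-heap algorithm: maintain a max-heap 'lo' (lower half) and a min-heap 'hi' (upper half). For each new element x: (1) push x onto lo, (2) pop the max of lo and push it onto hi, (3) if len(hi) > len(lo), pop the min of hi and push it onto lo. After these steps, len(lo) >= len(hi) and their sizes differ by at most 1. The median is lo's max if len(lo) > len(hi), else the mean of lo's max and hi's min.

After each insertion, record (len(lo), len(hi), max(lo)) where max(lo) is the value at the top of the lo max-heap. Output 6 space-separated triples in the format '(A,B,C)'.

Step 1: insert 1 -> lo=[1] hi=[] -> (len(lo)=1, len(hi)=0, max(lo)=1)
Step 2: insert 22 -> lo=[1] hi=[22] -> (len(lo)=1, len(hi)=1, max(lo)=1)
Step 3: insert 46 -> lo=[1, 22] hi=[46] -> (len(lo)=2, len(hi)=1, max(lo)=22)
Step 4: insert 21 -> lo=[1, 21] hi=[22, 46] -> (len(lo)=2, len(hi)=2, max(lo)=21)
Step 5: insert 2 -> lo=[1, 2, 21] hi=[22, 46] -> (len(lo)=3, len(hi)=2, max(lo)=21)
Step 6: insert 20 -> lo=[1, 2, 20] hi=[21, 22, 46] -> (len(lo)=3, len(hi)=3, max(lo)=20)

Answer: (1,0,1) (1,1,1) (2,1,22) (2,2,21) (3,2,21) (3,3,20)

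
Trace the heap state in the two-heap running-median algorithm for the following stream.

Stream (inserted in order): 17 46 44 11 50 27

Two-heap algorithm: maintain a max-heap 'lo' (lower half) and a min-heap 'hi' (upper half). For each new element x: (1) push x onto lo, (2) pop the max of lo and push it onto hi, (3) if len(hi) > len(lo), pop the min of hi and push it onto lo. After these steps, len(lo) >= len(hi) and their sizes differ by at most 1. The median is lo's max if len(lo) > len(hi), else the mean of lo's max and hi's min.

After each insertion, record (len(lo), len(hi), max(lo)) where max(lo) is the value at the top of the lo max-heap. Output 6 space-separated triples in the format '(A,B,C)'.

Step 1: insert 17 -> lo=[17] hi=[] -> (len(lo)=1, len(hi)=0, max(lo)=17)
Step 2: insert 46 -> lo=[17] hi=[46] -> (len(lo)=1, len(hi)=1, max(lo)=17)
Step 3: insert 44 -> lo=[17, 44] hi=[46] -> (len(lo)=2, len(hi)=1, max(lo)=44)
Step 4: insert 11 -> lo=[11, 17] hi=[44, 46] -> (len(lo)=2, len(hi)=2, max(lo)=17)
Step 5: insert 50 -> lo=[11, 17, 44] hi=[46, 50] -> (len(lo)=3, len(hi)=2, max(lo)=44)
Step 6: insert 27 -> lo=[11, 17, 27] hi=[44, 46, 50] -> (len(lo)=3, len(hi)=3, max(lo)=27)

Answer: (1,0,17) (1,1,17) (2,1,44) (2,2,17) (3,2,44) (3,3,27)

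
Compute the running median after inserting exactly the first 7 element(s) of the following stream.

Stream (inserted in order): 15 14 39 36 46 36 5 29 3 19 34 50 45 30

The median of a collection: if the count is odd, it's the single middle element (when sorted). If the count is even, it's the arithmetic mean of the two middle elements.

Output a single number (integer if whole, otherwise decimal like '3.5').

Answer: 36

Derivation:
Step 1: insert 15 -> lo=[15] (size 1, max 15) hi=[] (size 0) -> median=15
Step 2: insert 14 -> lo=[14] (size 1, max 14) hi=[15] (size 1, min 15) -> median=14.5
Step 3: insert 39 -> lo=[14, 15] (size 2, max 15) hi=[39] (size 1, min 39) -> median=15
Step 4: insert 36 -> lo=[14, 15] (size 2, max 15) hi=[36, 39] (size 2, min 36) -> median=25.5
Step 5: insert 46 -> lo=[14, 15, 36] (size 3, max 36) hi=[39, 46] (size 2, min 39) -> median=36
Step 6: insert 36 -> lo=[14, 15, 36] (size 3, max 36) hi=[36, 39, 46] (size 3, min 36) -> median=36
Step 7: insert 5 -> lo=[5, 14, 15, 36] (size 4, max 36) hi=[36, 39, 46] (size 3, min 36) -> median=36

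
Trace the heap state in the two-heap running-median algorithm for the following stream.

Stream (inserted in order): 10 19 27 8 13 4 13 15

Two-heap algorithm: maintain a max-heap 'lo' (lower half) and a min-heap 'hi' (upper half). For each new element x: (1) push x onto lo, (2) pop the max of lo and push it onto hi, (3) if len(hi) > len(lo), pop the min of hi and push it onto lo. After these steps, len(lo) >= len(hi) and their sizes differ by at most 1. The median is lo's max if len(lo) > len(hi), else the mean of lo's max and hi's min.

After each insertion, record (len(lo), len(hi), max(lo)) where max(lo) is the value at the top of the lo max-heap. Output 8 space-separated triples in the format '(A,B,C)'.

Answer: (1,0,10) (1,1,10) (2,1,19) (2,2,10) (3,2,13) (3,3,10) (4,3,13) (4,4,13)

Derivation:
Step 1: insert 10 -> lo=[10] hi=[] -> (len(lo)=1, len(hi)=0, max(lo)=10)
Step 2: insert 19 -> lo=[10] hi=[19] -> (len(lo)=1, len(hi)=1, max(lo)=10)
Step 3: insert 27 -> lo=[10, 19] hi=[27] -> (len(lo)=2, len(hi)=1, max(lo)=19)
Step 4: insert 8 -> lo=[8, 10] hi=[19, 27] -> (len(lo)=2, len(hi)=2, max(lo)=10)
Step 5: insert 13 -> lo=[8, 10, 13] hi=[19, 27] -> (len(lo)=3, len(hi)=2, max(lo)=13)
Step 6: insert 4 -> lo=[4, 8, 10] hi=[13, 19, 27] -> (len(lo)=3, len(hi)=3, max(lo)=10)
Step 7: insert 13 -> lo=[4, 8, 10, 13] hi=[13, 19, 27] -> (len(lo)=4, len(hi)=3, max(lo)=13)
Step 8: insert 15 -> lo=[4, 8, 10, 13] hi=[13, 15, 19, 27] -> (len(lo)=4, len(hi)=4, max(lo)=13)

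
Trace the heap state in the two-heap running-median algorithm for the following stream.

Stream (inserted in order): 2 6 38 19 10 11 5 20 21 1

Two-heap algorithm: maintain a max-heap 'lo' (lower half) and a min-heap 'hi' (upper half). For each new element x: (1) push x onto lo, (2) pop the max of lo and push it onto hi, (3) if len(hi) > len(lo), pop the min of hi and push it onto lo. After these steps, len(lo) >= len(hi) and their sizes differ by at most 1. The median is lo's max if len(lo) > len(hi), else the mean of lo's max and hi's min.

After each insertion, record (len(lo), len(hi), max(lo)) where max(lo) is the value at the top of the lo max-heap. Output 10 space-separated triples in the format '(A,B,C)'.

Answer: (1,0,2) (1,1,2) (2,1,6) (2,2,6) (3,2,10) (3,3,10) (4,3,10) (4,4,10) (5,4,11) (5,5,10)

Derivation:
Step 1: insert 2 -> lo=[2] hi=[] -> (len(lo)=1, len(hi)=0, max(lo)=2)
Step 2: insert 6 -> lo=[2] hi=[6] -> (len(lo)=1, len(hi)=1, max(lo)=2)
Step 3: insert 38 -> lo=[2, 6] hi=[38] -> (len(lo)=2, len(hi)=1, max(lo)=6)
Step 4: insert 19 -> lo=[2, 6] hi=[19, 38] -> (len(lo)=2, len(hi)=2, max(lo)=6)
Step 5: insert 10 -> lo=[2, 6, 10] hi=[19, 38] -> (len(lo)=3, len(hi)=2, max(lo)=10)
Step 6: insert 11 -> lo=[2, 6, 10] hi=[11, 19, 38] -> (len(lo)=3, len(hi)=3, max(lo)=10)
Step 7: insert 5 -> lo=[2, 5, 6, 10] hi=[11, 19, 38] -> (len(lo)=4, len(hi)=3, max(lo)=10)
Step 8: insert 20 -> lo=[2, 5, 6, 10] hi=[11, 19, 20, 38] -> (len(lo)=4, len(hi)=4, max(lo)=10)
Step 9: insert 21 -> lo=[2, 5, 6, 10, 11] hi=[19, 20, 21, 38] -> (len(lo)=5, len(hi)=4, max(lo)=11)
Step 10: insert 1 -> lo=[1, 2, 5, 6, 10] hi=[11, 19, 20, 21, 38] -> (len(lo)=5, len(hi)=5, max(lo)=10)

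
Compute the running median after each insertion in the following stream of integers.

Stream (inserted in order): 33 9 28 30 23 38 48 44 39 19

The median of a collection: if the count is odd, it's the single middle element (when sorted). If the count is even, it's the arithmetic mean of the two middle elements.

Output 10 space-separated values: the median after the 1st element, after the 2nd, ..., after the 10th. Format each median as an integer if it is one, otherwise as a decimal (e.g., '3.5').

Answer: 33 21 28 29 28 29 30 31.5 33 31.5

Derivation:
Step 1: insert 33 -> lo=[33] (size 1, max 33) hi=[] (size 0) -> median=33
Step 2: insert 9 -> lo=[9] (size 1, max 9) hi=[33] (size 1, min 33) -> median=21
Step 3: insert 28 -> lo=[9, 28] (size 2, max 28) hi=[33] (size 1, min 33) -> median=28
Step 4: insert 30 -> lo=[9, 28] (size 2, max 28) hi=[30, 33] (size 2, min 30) -> median=29
Step 5: insert 23 -> lo=[9, 23, 28] (size 3, max 28) hi=[30, 33] (size 2, min 30) -> median=28
Step 6: insert 38 -> lo=[9, 23, 28] (size 3, max 28) hi=[30, 33, 38] (size 3, min 30) -> median=29
Step 7: insert 48 -> lo=[9, 23, 28, 30] (size 4, max 30) hi=[33, 38, 48] (size 3, min 33) -> median=30
Step 8: insert 44 -> lo=[9, 23, 28, 30] (size 4, max 30) hi=[33, 38, 44, 48] (size 4, min 33) -> median=31.5
Step 9: insert 39 -> lo=[9, 23, 28, 30, 33] (size 5, max 33) hi=[38, 39, 44, 48] (size 4, min 38) -> median=33
Step 10: insert 19 -> lo=[9, 19, 23, 28, 30] (size 5, max 30) hi=[33, 38, 39, 44, 48] (size 5, min 33) -> median=31.5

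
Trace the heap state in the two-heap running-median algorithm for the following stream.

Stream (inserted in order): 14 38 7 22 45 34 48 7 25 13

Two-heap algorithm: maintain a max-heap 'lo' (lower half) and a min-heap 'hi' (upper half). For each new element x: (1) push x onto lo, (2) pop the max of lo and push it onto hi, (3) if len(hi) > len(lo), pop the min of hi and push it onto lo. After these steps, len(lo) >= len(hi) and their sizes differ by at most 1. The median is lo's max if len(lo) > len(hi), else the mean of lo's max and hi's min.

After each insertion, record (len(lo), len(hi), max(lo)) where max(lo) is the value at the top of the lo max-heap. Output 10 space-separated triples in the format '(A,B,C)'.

Step 1: insert 14 -> lo=[14] hi=[] -> (len(lo)=1, len(hi)=0, max(lo)=14)
Step 2: insert 38 -> lo=[14] hi=[38] -> (len(lo)=1, len(hi)=1, max(lo)=14)
Step 3: insert 7 -> lo=[7, 14] hi=[38] -> (len(lo)=2, len(hi)=1, max(lo)=14)
Step 4: insert 22 -> lo=[7, 14] hi=[22, 38] -> (len(lo)=2, len(hi)=2, max(lo)=14)
Step 5: insert 45 -> lo=[7, 14, 22] hi=[38, 45] -> (len(lo)=3, len(hi)=2, max(lo)=22)
Step 6: insert 34 -> lo=[7, 14, 22] hi=[34, 38, 45] -> (len(lo)=3, len(hi)=3, max(lo)=22)
Step 7: insert 48 -> lo=[7, 14, 22, 34] hi=[38, 45, 48] -> (len(lo)=4, len(hi)=3, max(lo)=34)
Step 8: insert 7 -> lo=[7, 7, 14, 22] hi=[34, 38, 45, 48] -> (len(lo)=4, len(hi)=4, max(lo)=22)
Step 9: insert 25 -> lo=[7, 7, 14, 22, 25] hi=[34, 38, 45, 48] -> (len(lo)=5, len(hi)=4, max(lo)=25)
Step 10: insert 13 -> lo=[7, 7, 13, 14, 22] hi=[25, 34, 38, 45, 48] -> (len(lo)=5, len(hi)=5, max(lo)=22)

Answer: (1,0,14) (1,1,14) (2,1,14) (2,2,14) (3,2,22) (3,3,22) (4,3,34) (4,4,22) (5,4,25) (5,5,22)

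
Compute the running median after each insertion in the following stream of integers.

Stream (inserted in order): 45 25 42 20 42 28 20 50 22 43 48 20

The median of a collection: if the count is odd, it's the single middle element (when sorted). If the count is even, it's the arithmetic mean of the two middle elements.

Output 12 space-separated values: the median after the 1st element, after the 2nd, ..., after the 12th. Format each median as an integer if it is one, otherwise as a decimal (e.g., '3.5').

Answer: 45 35 42 33.5 42 35 28 35 28 35 42 35

Derivation:
Step 1: insert 45 -> lo=[45] (size 1, max 45) hi=[] (size 0) -> median=45
Step 2: insert 25 -> lo=[25] (size 1, max 25) hi=[45] (size 1, min 45) -> median=35
Step 3: insert 42 -> lo=[25, 42] (size 2, max 42) hi=[45] (size 1, min 45) -> median=42
Step 4: insert 20 -> lo=[20, 25] (size 2, max 25) hi=[42, 45] (size 2, min 42) -> median=33.5
Step 5: insert 42 -> lo=[20, 25, 42] (size 3, max 42) hi=[42, 45] (size 2, min 42) -> median=42
Step 6: insert 28 -> lo=[20, 25, 28] (size 3, max 28) hi=[42, 42, 45] (size 3, min 42) -> median=35
Step 7: insert 20 -> lo=[20, 20, 25, 28] (size 4, max 28) hi=[42, 42, 45] (size 3, min 42) -> median=28
Step 8: insert 50 -> lo=[20, 20, 25, 28] (size 4, max 28) hi=[42, 42, 45, 50] (size 4, min 42) -> median=35
Step 9: insert 22 -> lo=[20, 20, 22, 25, 28] (size 5, max 28) hi=[42, 42, 45, 50] (size 4, min 42) -> median=28
Step 10: insert 43 -> lo=[20, 20, 22, 25, 28] (size 5, max 28) hi=[42, 42, 43, 45, 50] (size 5, min 42) -> median=35
Step 11: insert 48 -> lo=[20, 20, 22, 25, 28, 42] (size 6, max 42) hi=[42, 43, 45, 48, 50] (size 5, min 42) -> median=42
Step 12: insert 20 -> lo=[20, 20, 20, 22, 25, 28] (size 6, max 28) hi=[42, 42, 43, 45, 48, 50] (size 6, min 42) -> median=35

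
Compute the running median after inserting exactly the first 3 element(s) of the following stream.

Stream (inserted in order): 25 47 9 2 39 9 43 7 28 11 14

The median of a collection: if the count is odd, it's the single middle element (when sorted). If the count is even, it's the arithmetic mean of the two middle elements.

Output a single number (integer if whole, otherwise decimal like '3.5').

Answer: 25

Derivation:
Step 1: insert 25 -> lo=[25] (size 1, max 25) hi=[] (size 0) -> median=25
Step 2: insert 47 -> lo=[25] (size 1, max 25) hi=[47] (size 1, min 47) -> median=36
Step 3: insert 9 -> lo=[9, 25] (size 2, max 25) hi=[47] (size 1, min 47) -> median=25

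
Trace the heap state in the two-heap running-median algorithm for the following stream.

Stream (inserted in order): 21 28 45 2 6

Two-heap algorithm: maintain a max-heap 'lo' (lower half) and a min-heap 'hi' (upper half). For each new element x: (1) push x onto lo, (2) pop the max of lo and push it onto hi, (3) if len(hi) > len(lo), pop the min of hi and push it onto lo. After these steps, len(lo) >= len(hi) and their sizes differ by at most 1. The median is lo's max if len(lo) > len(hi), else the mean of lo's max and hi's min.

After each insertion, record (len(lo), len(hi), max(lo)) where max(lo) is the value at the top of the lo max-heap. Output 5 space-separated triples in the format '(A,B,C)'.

Step 1: insert 21 -> lo=[21] hi=[] -> (len(lo)=1, len(hi)=0, max(lo)=21)
Step 2: insert 28 -> lo=[21] hi=[28] -> (len(lo)=1, len(hi)=1, max(lo)=21)
Step 3: insert 45 -> lo=[21, 28] hi=[45] -> (len(lo)=2, len(hi)=1, max(lo)=28)
Step 4: insert 2 -> lo=[2, 21] hi=[28, 45] -> (len(lo)=2, len(hi)=2, max(lo)=21)
Step 5: insert 6 -> lo=[2, 6, 21] hi=[28, 45] -> (len(lo)=3, len(hi)=2, max(lo)=21)

Answer: (1,0,21) (1,1,21) (2,1,28) (2,2,21) (3,2,21)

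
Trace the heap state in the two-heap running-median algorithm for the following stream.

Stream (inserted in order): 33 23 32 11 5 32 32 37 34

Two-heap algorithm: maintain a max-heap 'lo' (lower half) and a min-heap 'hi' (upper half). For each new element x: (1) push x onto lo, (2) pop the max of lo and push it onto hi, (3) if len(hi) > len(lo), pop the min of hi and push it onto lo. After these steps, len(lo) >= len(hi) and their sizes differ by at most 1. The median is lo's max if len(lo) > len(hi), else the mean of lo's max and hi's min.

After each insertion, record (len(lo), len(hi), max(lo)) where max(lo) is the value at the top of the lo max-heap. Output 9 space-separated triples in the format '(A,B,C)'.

Answer: (1,0,33) (1,1,23) (2,1,32) (2,2,23) (3,2,23) (3,3,23) (4,3,32) (4,4,32) (5,4,32)

Derivation:
Step 1: insert 33 -> lo=[33] hi=[] -> (len(lo)=1, len(hi)=0, max(lo)=33)
Step 2: insert 23 -> lo=[23] hi=[33] -> (len(lo)=1, len(hi)=1, max(lo)=23)
Step 3: insert 32 -> lo=[23, 32] hi=[33] -> (len(lo)=2, len(hi)=1, max(lo)=32)
Step 4: insert 11 -> lo=[11, 23] hi=[32, 33] -> (len(lo)=2, len(hi)=2, max(lo)=23)
Step 5: insert 5 -> lo=[5, 11, 23] hi=[32, 33] -> (len(lo)=3, len(hi)=2, max(lo)=23)
Step 6: insert 32 -> lo=[5, 11, 23] hi=[32, 32, 33] -> (len(lo)=3, len(hi)=3, max(lo)=23)
Step 7: insert 32 -> lo=[5, 11, 23, 32] hi=[32, 32, 33] -> (len(lo)=4, len(hi)=3, max(lo)=32)
Step 8: insert 37 -> lo=[5, 11, 23, 32] hi=[32, 32, 33, 37] -> (len(lo)=4, len(hi)=4, max(lo)=32)
Step 9: insert 34 -> lo=[5, 11, 23, 32, 32] hi=[32, 33, 34, 37] -> (len(lo)=5, len(hi)=4, max(lo)=32)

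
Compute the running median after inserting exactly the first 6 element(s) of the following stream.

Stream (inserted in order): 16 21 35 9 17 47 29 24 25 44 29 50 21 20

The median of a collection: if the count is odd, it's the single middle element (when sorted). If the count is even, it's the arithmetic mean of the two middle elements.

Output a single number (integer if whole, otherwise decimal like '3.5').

Step 1: insert 16 -> lo=[16] (size 1, max 16) hi=[] (size 0) -> median=16
Step 2: insert 21 -> lo=[16] (size 1, max 16) hi=[21] (size 1, min 21) -> median=18.5
Step 3: insert 35 -> lo=[16, 21] (size 2, max 21) hi=[35] (size 1, min 35) -> median=21
Step 4: insert 9 -> lo=[9, 16] (size 2, max 16) hi=[21, 35] (size 2, min 21) -> median=18.5
Step 5: insert 17 -> lo=[9, 16, 17] (size 3, max 17) hi=[21, 35] (size 2, min 21) -> median=17
Step 6: insert 47 -> lo=[9, 16, 17] (size 3, max 17) hi=[21, 35, 47] (size 3, min 21) -> median=19

Answer: 19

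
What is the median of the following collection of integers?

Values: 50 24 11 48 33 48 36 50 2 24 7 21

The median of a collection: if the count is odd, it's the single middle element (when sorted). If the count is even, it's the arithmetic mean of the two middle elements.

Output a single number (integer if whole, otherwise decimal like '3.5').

Answer: 28.5

Derivation:
Step 1: insert 50 -> lo=[50] (size 1, max 50) hi=[] (size 0) -> median=50
Step 2: insert 24 -> lo=[24] (size 1, max 24) hi=[50] (size 1, min 50) -> median=37
Step 3: insert 11 -> lo=[11, 24] (size 2, max 24) hi=[50] (size 1, min 50) -> median=24
Step 4: insert 48 -> lo=[11, 24] (size 2, max 24) hi=[48, 50] (size 2, min 48) -> median=36
Step 5: insert 33 -> lo=[11, 24, 33] (size 3, max 33) hi=[48, 50] (size 2, min 48) -> median=33
Step 6: insert 48 -> lo=[11, 24, 33] (size 3, max 33) hi=[48, 48, 50] (size 3, min 48) -> median=40.5
Step 7: insert 36 -> lo=[11, 24, 33, 36] (size 4, max 36) hi=[48, 48, 50] (size 3, min 48) -> median=36
Step 8: insert 50 -> lo=[11, 24, 33, 36] (size 4, max 36) hi=[48, 48, 50, 50] (size 4, min 48) -> median=42
Step 9: insert 2 -> lo=[2, 11, 24, 33, 36] (size 5, max 36) hi=[48, 48, 50, 50] (size 4, min 48) -> median=36
Step 10: insert 24 -> lo=[2, 11, 24, 24, 33] (size 5, max 33) hi=[36, 48, 48, 50, 50] (size 5, min 36) -> median=34.5
Step 11: insert 7 -> lo=[2, 7, 11, 24, 24, 33] (size 6, max 33) hi=[36, 48, 48, 50, 50] (size 5, min 36) -> median=33
Step 12: insert 21 -> lo=[2, 7, 11, 21, 24, 24] (size 6, max 24) hi=[33, 36, 48, 48, 50, 50] (size 6, min 33) -> median=28.5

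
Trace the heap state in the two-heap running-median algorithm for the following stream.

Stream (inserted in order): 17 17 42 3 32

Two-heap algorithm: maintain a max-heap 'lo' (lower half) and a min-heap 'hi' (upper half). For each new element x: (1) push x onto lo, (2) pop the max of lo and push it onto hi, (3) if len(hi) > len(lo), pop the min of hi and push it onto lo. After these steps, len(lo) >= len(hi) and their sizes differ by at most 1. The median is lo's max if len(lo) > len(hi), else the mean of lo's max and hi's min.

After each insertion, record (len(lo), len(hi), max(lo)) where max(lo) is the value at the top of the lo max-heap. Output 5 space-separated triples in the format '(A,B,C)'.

Answer: (1,0,17) (1,1,17) (2,1,17) (2,2,17) (3,2,17)

Derivation:
Step 1: insert 17 -> lo=[17] hi=[] -> (len(lo)=1, len(hi)=0, max(lo)=17)
Step 2: insert 17 -> lo=[17] hi=[17] -> (len(lo)=1, len(hi)=1, max(lo)=17)
Step 3: insert 42 -> lo=[17, 17] hi=[42] -> (len(lo)=2, len(hi)=1, max(lo)=17)
Step 4: insert 3 -> lo=[3, 17] hi=[17, 42] -> (len(lo)=2, len(hi)=2, max(lo)=17)
Step 5: insert 32 -> lo=[3, 17, 17] hi=[32, 42] -> (len(lo)=3, len(hi)=2, max(lo)=17)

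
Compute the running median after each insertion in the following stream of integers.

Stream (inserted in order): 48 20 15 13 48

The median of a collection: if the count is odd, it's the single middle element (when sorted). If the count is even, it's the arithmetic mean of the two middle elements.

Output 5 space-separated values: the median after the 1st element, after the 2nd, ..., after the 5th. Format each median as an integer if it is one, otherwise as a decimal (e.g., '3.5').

Step 1: insert 48 -> lo=[48] (size 1, max 48) hi=[] (size 0) -> median=48
Step 2: insert 20 -> lo=[20] (size 1, max 20) hi=[48] (size 1, min 48) -> median=34
Step 3: insert 15 -> lo=[15, 20] (size 2, max 20) hi=[48] (size 1, min 48) -> median=20
Step 4: insert 13 -> lo=[13, 15] (size 2, max 15) hi=[20, 48] (size 2, min 20) -> median=17.5
Step 5: insert 48 -> lo=[13, 15, 20] (size 3, max 20) hi=[48, 48] (size 2, min 48) -> median=20

Answer: 48 34 20 17.5 20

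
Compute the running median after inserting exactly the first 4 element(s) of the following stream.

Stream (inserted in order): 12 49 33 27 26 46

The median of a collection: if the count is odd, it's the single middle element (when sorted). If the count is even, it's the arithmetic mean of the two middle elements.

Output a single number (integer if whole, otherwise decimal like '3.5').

Step 1: insert 12 -> lo=[12] (size 1, max 12) hi=[] (size 0) -> median=12
Step 2: insert 49 -> lo=[12] (size 1, max 12) hi=[49] (size 1, min 49) -> median=30.5
Step 3: insert 33 -> lo=[12, 33] (size 2, max 33) hi=[49] (size 1, min 49) -> median=33
Step 4: insert 27 -> lo=[12, 27] (size 2, max 27) hi=[33, 49] (size 2, min 33) -> median=30

Answer: 30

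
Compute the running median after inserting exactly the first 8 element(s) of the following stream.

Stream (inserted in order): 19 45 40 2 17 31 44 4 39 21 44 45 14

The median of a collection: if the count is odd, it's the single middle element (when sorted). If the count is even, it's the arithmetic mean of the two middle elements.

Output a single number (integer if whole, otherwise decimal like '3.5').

Answer: 25

Derivation:
Step 1: insert 19 -> lo=[19] (size 1, max 19) hi=[] (size 0) -> median=19
Step 2: insert 45 -> lo=[19] (size 1, max 19) hi=[45] (size 1, min 45) -> median=32
Step 3: insert 40 -> lo=[19, 40] (size 2, max 40) hi=[45] (size 1, min 45) -> median=40
Step 4: insert 2 -> lo=[2, 19] (size 2, max 19) hi=[40, 45] (size 2, min 40) -> median=29.5
Step 5: insert 17 -> lo=[2, 17, 19] (size 3, max 19) hi=[40, 45] (size 2, min 40) -> median=19
Step 6: insert 31 -> lo=[2, 17, 19] (size 3, max 19) hi=[31, 40, 45] (size 3, min 31) -> median=25
Step 7: insert 44 -> lo=[2, 17, 19, 31] (size 4, max 31) hi=[40, 44, 45] (size 3, min 40) -> median=31
Step 8: insert 4 -> lo=[2, 4, 17, 19] (size 4, max 19) hi=[31, 40, 44, 45] (size 4, min 31) -> median=25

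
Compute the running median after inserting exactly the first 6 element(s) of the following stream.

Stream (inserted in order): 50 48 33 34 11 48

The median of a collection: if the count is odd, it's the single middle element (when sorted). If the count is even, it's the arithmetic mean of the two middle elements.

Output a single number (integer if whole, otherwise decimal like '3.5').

Step 1: insert 50 -> lo=[50] (size 1, max 50) hi=[] (size 0) -> median=50
Step 2: insert 48 -> lo=[48] (size 1, max 48) hi=[50] (size 1, min 50) -> median=49
Step 3: insert 33 -> lo=[33, 48] (size 2, max 48) hi=[50] (size 1, min 50) -> median=48
Step 4: insert 34 -> lo=[33, 34] (size 2, max 34) hi=[48, 50] (size 2, min 48) -> median=41
Step 5: insert 11 -> lo=[11, 33, 34] (size 3, max 34) hi=[48, 50] (size 2, min 48) -> median=34
Step 6: insert 48 -> lo=[11, 33, 34] (size 3, max 34) hi=[48, 48, 50] (size 3, min 48) -> median=41

Answer: 41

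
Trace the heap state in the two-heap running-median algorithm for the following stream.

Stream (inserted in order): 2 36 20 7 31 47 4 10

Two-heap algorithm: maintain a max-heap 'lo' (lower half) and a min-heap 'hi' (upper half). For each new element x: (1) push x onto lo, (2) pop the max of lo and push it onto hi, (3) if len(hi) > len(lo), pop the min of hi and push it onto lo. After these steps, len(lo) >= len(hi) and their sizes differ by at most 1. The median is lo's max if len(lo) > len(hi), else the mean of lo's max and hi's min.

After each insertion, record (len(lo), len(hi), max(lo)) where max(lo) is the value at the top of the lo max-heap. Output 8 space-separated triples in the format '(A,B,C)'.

Answer: (1,0,2) (1,1,2) (2,1,20) (2,2,7) (3,2,20) (3,3,20) (4,3,20) (4,4,10)

Derivation:
Step 1: insert 2 -> lo=[2] hi=[] -> (len(lo)=1, len(hi)=0, max(lo)=2)
Step 2: insert 36 -> lo=[2] hi=[36] -> (len(lo)=1, len(hi)=1, max(lo)=2)
Step 3: insert 20 -> lo=[2, 20] hi=[36] -> (len(lo)=2, len(hi)=1, max(lo)=20)
Step 4: insert 7 -> lo=[2, 7] hi=[20, 36] -> (len(lo)=2, len(hi)=2, max(lo)=7)
Step 5: insert 31 -> lo=[2, 7, 20] hi=[31, 36] -> (len(lo)=3, len(hi)=2, max(lo)=20)
Step 6: insert 47 -> lo=[2, 7, 20] hi=[31, 36, 47] -> (len(lo)=3, len(hi)=3, max(lo)=20)
Step 7: insert 4 -> lo=[2, 4, 7, 20] hi=[31, 36, 47] -> (len(lo)=4, len(hi)=3, max(lo)=20)
Step 8: insert 10 -> lo=[2, 4, 7, 10] hi=[20, 31, 36, 47] -> (len(lo)=4, len(hi)=4, max(lo)=10)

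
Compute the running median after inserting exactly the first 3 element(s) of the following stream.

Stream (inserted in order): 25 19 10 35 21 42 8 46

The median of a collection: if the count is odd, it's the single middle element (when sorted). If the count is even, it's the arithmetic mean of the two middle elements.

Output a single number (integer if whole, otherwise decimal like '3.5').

Step 1: insert 25 -> lo=[25] (size 1, max 25) hi=[] (size 0) -> median=25
Step 2: insert 19 -> lo=[19] (size 1, max 19) hi=[25] (size 1, min 25) -> median=22
Step 3: insert 10 -> lo=[10, 19] (size 2, max 19) hi=[25] (size 1, min 25) -> median=19

Answer: 19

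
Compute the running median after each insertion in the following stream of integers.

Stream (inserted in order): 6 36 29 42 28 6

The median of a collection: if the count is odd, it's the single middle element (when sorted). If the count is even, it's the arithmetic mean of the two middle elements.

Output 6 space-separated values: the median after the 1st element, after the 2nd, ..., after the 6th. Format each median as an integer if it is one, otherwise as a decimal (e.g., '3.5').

Answer: 6 21 29 32.5 29 28.5

Derivation:
Step 1: insert 6 -> lo=[6] (size 1, max 6) hi=[] (size 0) -> median=6
Step 2: insert 36 -> lo=[6] (size 1, max 6) hi=[36] (size 1, min 36) -> median=21
Step 3: insert 29 -> lo=[6, 29] (size 2, max 29) hi=[36] (size 1, min 36) -> median=29
Step 4: insert 42 -> lo=[6, 29] (size 2, max 29) hi=[36, 42] (size 2, min 36) -> median=32.5
Step 5: insert 28 -> lo=[6, 28, 29] (size 3, max 29) hi=[36, 42] (size 2, min 36) -> median=29
Step 6: insert 6 -> lo=[6, 6, 28] (size 3, max 28) hi=[29, 36, 42] (size 3, min 29) -> median=28.5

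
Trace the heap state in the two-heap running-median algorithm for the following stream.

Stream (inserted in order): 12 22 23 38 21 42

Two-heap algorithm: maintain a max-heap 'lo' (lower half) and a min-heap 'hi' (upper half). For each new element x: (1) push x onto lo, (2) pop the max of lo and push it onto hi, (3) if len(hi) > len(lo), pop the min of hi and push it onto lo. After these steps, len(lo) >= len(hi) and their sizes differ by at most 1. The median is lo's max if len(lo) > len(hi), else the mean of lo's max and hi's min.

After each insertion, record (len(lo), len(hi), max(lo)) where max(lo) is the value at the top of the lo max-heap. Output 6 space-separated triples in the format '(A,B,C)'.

Step 1: insert 12 -> lo=[12] hi=[] -> (len(lo)=1, len(hi)=0, max(lo)=12)
Step 2: insert 22 -> lo=[12] hi=[22] -> (len(lo)=1, len(hi)=1, max(lo)=12)
Step 3: insert 23 -> lo=[12, 22] hi=[23] -> (len(lo)=2, len(hi)=1, max(lo)=22)
Step 4: insert 38 -> lo=[12, 22] hi=[23, 38] -> (len(lo)=2, len(hi)=2, max(lo)=22)
Step 5: insert 21 -> lo=[12, 21, 22] hi=[23, 38] -> (len(lo)=3, len(hi)=2, max(lo)=22)
Step 6: insert 42 -> lo=[12, 21, 22] hi=[23, 38, 42] -> (len(lo)=3, len(hi)=3, max(lo)=22)

Answer: (1,0,12) (1,1,12) (2,1,22) (2,2,22) (3,2,22) (3,3,22)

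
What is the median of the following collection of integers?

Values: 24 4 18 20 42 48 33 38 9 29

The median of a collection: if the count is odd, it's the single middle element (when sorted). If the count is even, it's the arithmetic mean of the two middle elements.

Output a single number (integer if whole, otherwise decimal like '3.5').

Answer: 26.5

Derivation:
Step 1: insert 24 -> lo=[24] (size 1, max 24) hi=[] (size 0) -> median=24
Step 2: insert 4 -> lo=[4] (size 1, max 4) hi=[24] (size 1, min 24) -> median=14
Step 3: insert 18 -> lo=[4, 18] (size 2, max 18) hi=[24] (size 1, min 24) -> median=18
Step 4: insert 20 -> lo=[4, 18] (size 2, max 18) hi=[20, 24] (size 2, min 20) -> median=19
Step 5: insert 42 -> lo=[4, 18, 20] (size 3, max 20) hi=[24, 42] (size 2, min 24) -> median=20
Step 6: insert 48 -> lo=[4, 18, 20] (size 3, max 20) hi=[24, 42, 48] (size 3, min 24) -> median=22
Step 7: insert 33 -> lo=[4, 18, 20, 24] (size 4, max 24) hi=[33, 42, 48] (size 3, min 33) -> median=24
Step 8: insert 38 -> lo=[4, 18, 20, 24] (size 4, max 24) hi=[33, 38, 42, 48] (size 4, min 33) -> median=28.5
Step 9: insert 9 -> lo=[4, 9, 18, 20, 24] (size 5, max 24) hi=[33, 38, 42, 48] (size 4, min 33) -> median=24
Step 10: insert 29 -> lo=[4, 9, 18, 20, 24] (size 5, max 24) hi=[29, 33, 38, 42, 48] (size 5, min 29) -> median=26.5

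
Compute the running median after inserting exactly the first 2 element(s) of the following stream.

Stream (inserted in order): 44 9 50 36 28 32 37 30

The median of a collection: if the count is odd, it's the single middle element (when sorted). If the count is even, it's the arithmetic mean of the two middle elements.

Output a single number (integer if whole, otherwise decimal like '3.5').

Answer: 26.5

Derivation:
Step 1: insert 44 -> lo=[44] (size 1, max 44) hi=[] (size 0) -> median=44
Step 2: insert 9 -> lo=[9] (size 1, max 9) hi=[44] (size 1, min 44) -> median=26.5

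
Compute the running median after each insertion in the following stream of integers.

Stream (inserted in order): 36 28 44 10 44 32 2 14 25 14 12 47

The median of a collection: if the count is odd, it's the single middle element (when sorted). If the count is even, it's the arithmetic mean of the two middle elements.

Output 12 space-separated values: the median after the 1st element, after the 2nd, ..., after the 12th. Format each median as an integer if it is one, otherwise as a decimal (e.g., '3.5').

Answer: 36 32 36 32 36 34 32 30 28 26.5 25 26.5

Derivation:
Step 1: insert 36 -> lo=[36] (size 1, max 36) hi=[] (size 0) -> median=36
Step 2: insert 28 -> lo=[28] (size 1, max 28) hi=[36] (size 1, min 36) -> median=32
Step 3: insert 44 -> lo=[28, 36] (size 2, max 36) hi=[44] (size 1, min 44) -> median=36
Step 4: insert 10 -> lo=[10, 28] (size 2, max 28) hi=[36, 44] (size 2, min 36) -> median=32
Step 5: insert 44 -> lo=[10, 28, 36] (size 3, max 36) hi=[44, 44] (size 2, min 44) -> median=36
Step 6: insert 32 -> lo=[10, 28, 32] (size 3, max 32) hi=[36, 44, 44] (size 3, min 36) -> median=34
Step 7: insert 2 -> lo=[2, 10, 28, 32] (size 4, max 32) hi=[36, 44, 44] (size 3, min 36) -> median=32
Step 8: insert 14 -> lo=[2, 10, 14, 28] (size 4, max 28) hi=[32, 36, 44, 44] (size 4, min 32) -> median=30
Step 9: insert 25 -> lo=[2, 10, 14, 25, 28] (size 5, max 28) hi=[32, 36, 44, 44] (size 4, min 32) -> median=28
Step 10: insert 14 -> lo=[2, 10, 14, 14, 25] (size 5, max 25) hi=[28, 32, 36, 44, 44] (size 5, min 28) -> median=26.5
Step 11: insert 12 -> lo=[2, 10, 12, 14, 14, 25] (size 6, max 25) hi=[28, 32, 36, 44, 44] (size 5, min 28) -> median=25
Step 12: insert 47 -> lo=[2, 10, 12, 14, 14, 25] (size 6, max 25) hi=[28, 32, 36, 44, 44, 47] (size 6, min 28) -> median=26.5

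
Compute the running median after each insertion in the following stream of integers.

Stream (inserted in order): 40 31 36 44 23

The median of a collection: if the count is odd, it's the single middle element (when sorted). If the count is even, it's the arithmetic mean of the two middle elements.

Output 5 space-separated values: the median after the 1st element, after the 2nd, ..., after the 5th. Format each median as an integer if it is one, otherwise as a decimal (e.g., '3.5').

Step 1: insert 40 -> lo=[40] (size 1, max 40) hi=[] (size 0) -> median=40
Step 2: insert 31 -> lo=[31] (size 1, max 31) hi=[40] (size 1, min 40) -> median=35.5
Step 3: insert 36 -> lo=[31, 36] (size 2, max 36) hi=[40] (size 1, min 40) -> median=36
Step 4: insert 44 -> lo=[31, 36] (size 2, max 36) hi=[40, 44] (size 2, min 40) -> median=38
Step 5: insert 23 -> lo=[23, 31, 36] (size 3, max 36) hi=[40, 44] (size 2, min 40) -> median=36

Answer: 40 35.5 36 38 36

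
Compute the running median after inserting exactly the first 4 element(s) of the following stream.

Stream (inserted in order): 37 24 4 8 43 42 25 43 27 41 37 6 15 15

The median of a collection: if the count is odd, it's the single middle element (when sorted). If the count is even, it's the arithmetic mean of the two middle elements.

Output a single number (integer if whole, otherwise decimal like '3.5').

Step 1: insert 37 -> lo=[37] (size 1, max 37) hi=[] (size 0) -> median=37
Step 2: insert 24 -> lo=[24] (size 1, max 24) hi=[37] (size 1, min 37) -> median=30.5
Step 3: insert 4 -> lo=[4, 24] (size 2, max 24) hi=[37] (size 1, min 37) -> median=24
Step 4: insert 8 -> lo=[4, 8] (size 2, max 8) hi=[24, 37] (size 2, min 24) -> median=16

Answer: 16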